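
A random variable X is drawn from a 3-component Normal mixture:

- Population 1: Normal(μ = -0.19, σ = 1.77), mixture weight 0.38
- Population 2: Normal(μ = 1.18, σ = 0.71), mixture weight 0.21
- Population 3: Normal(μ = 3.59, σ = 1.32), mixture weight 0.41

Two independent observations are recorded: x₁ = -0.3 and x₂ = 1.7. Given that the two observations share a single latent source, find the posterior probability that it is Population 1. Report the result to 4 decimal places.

0.6468

The responsibility of component k is w_k f_k(x) divided by Σ_j w_j f_j(x).
Since both observations come from the same component, the likelihood for component k is f_k(x₁)·f_k(x₂).
  L_1 = [(1/(1.77·√(2π)))·exp(−(-0.3−-0.19)²/(2·1.77²)) = 0.225391·exp(-0.00193) = 0.224956] × [0.127452] = 0.0286712
  L_2 = [(1/(0.71·√(2π)))·exp(−(-0.3−1.18)²/(2·0.71²)) = 0.561891·exp(-2.17258) = 0.0639897] × [0.429708] = 0.0274969
  L_3 = [(1/(1.32·√(2π)))·exp(−(-0.3−3.59)²/(2·1.32²)) = 0.302229·exp(-4.34232) = 0.00393091] × [0.108433] = 0.00042624
Weight by the priors:
  w_1·L_1 = 0.38 × 0.0286712 = 0.0108951
  w_2·L_2 = 0.21 × 0.0274969 = 0.00577435
  w_3·L_3 = 0.41 × 0.00042624 = 0.000174759
Normaliser: 0.0108951 + 0.00577435 + 0.000174759 = 0.0168442
So the posterior for Population 1 is 0.0108951 / 0.0168442 ≈ 0.6468.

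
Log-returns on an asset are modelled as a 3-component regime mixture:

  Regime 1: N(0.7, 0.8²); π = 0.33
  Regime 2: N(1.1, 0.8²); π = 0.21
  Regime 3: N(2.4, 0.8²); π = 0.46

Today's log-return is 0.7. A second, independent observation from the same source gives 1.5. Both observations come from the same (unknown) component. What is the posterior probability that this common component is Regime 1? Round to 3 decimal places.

By Bayes' theorem, P(k | x) = P(Z=k) f_k(x) / Σ_j P(Z=j) f_j(x).
Since both observations come from the same component, the likelihood for component k is f_k(x₁)·f_k(x₂).
  L_1 = [(1/(0.8·√(2π)))·exp(−(0.7−0.7)²/(2·0.8²)) = 0.498678·exp(-0.00000) = 0.498678] × [0.302463] = 0.150832
  L_2 = [(1/(0.8·√(2π)))·exp(−(0.7−1.1)²/(2·0.8²)) = 0.498678·exp(-0.12500) = 0.440082] × [0.440082] = 0.193672
  L_3 = [(1/(0.8·√(2π)))·exp(−(0.7−2.4)²/(2·0.8²)) = 0.498678·exp(-2.25781) = 0.0521512] × [0.264846] = 0.013812
Unnormalised posteriors:
  P(Z=1)·L_1 = 0.33 × 0.150832 = 0.0497745
  P(Z=2)·L_2 = 0.21 × 0.193672 = 0.0406711
  P(Z=3)·L_3 = 0.46 × 0.013812 = 0.00635354
Normaliser: 0.0497745 + 0.0406711 + 0.00635354 = 0.0967991
P(Regime 1 | x₁,x₂) = 0.0497745 / 0.0967991 ≈ 0.514

0.514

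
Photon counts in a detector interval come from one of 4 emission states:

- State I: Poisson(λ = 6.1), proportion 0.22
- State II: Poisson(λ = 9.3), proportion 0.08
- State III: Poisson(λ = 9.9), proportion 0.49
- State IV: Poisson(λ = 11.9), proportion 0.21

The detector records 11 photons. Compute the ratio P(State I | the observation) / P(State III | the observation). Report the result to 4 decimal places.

Only the two components matter; the odds are (π_i f_i(x)) / (π_j f_j(x)).
Evaluate each component's likelihood at the observed value:
  f_I = 0.0244498
  f_II = 0.10309
  f_III = 0.112542
  f_IV = 0.115281
Posterior odds = (π_I·f_I) / (π_III·f_III) = (0.22·0.0244498) / (0.49·0.112542) = 0.00537897 / 0.0551458 ≈ 0.0975

0.0975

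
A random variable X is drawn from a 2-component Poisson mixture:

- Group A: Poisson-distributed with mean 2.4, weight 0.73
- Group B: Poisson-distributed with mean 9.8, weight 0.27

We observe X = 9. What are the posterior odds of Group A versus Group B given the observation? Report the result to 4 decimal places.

0.0140

The posterior odds equal the prior odds times the likelihood ratio: (π_i/π_j)·(f_i(x)/f_j(x)).
Poisson probabilities:
  p_A = 0.000660437
  p_B = 0.127405
0.000482119 / 0.0343993 ≈ 0.0140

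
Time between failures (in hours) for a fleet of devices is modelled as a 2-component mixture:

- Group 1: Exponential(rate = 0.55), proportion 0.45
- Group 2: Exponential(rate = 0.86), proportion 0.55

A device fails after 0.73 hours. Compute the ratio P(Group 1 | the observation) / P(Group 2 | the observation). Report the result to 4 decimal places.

0.6561

Only the two components matter; the odds are (π_i f_i(x)) / (π_j f_j(x)).
Evaluate each component's likelihood at the observed value:
  f_1 = 0.55·e^(−0.55·0.73) = 0.55·e^(−0.4015) = 0.368123
  f_2 = 0.86·e^(−0.86·0.73) = 0.86·e^(−0.6278) = 0.459038
0.165656 / 0.252471 ≈ 0.6561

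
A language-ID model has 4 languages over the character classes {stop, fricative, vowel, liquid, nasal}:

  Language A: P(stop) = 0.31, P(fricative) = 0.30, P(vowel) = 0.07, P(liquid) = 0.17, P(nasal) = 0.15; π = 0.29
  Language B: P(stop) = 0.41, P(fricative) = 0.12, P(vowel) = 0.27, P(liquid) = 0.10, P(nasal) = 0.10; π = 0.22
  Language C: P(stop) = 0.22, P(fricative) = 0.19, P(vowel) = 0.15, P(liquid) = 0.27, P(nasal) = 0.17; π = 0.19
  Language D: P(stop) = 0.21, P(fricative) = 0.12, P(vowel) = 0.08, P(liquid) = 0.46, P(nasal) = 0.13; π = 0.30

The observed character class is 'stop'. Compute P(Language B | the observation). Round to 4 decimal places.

Posterior ∝ prior × likelihood, so P(k | x) ∝ π_k f_k(x); normalise over all components.
Component likelihoods at x = 'stop':
  f_A = 0.31
  f_B = 0.41
  f_C = 0.22
  f_D = 0.21
Prior × likelihood for each component:
  π_A·f_A = 0.29 × 0.31 = 0.0899
  π_B·f_B = 0.22 × 0.41 = 0.0902
  π_C·f_C = 0.19 × 0.22 = 0.0418
  π_D·f_D = 0.30 × 0.21 = 0.063
Denominator: 0.0899 + 0.0902 + 0.0418 + 0.063 = 0.2849
Responsibility of Language B: 0.0902 / 0.2849 ≈ 0.3166

0.3166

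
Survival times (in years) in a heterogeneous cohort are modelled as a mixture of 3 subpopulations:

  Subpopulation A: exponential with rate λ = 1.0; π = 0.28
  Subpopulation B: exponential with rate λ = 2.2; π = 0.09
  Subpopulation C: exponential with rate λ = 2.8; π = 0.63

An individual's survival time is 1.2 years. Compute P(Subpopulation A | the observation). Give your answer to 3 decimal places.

Apply Bayes' rule: the posterior for each component is proportional to its prior times its likelihood at x.
Exponential densities:
  L_A = 0.301194
  L_B = 0.156995
  L_C = 0.0972587
Multiply by the mixture weights:
  w_A·L_A = 0.28 × 0.301194 = 0.0843344
  w_B·L_B = 0.09 × 0.156995 = 0.0141295
  w_C·L_C = 0.63 × 0.0972587 = 0.061273
Normaliser: 0.0843344 + 0.0141295 + 0.061273 = 0.159737
Responsibility of Subpopulation A: 0.0843344 / 0.159737 ≈ 0.528

0.528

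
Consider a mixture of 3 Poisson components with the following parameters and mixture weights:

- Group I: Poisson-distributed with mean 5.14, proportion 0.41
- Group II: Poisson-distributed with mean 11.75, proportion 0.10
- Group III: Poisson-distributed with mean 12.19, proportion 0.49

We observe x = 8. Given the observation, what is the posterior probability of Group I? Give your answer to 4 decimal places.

0.4381

Apply Bayes' rule: the posterior for each component is proportional to its prior times its likelihood at x.
Poisson probabilities:
  L_I = 0.07078
  L_II = 0.0710922
  L_III = 0.0614412
Unnormalised posteriors:
  P(Z=I)·L_I = 0.41 × 0.07078 = 0.0290198
  P(Z=II)·L_II = 0.10 × 0.0710922 = 0.00710922
  P(Z=III)·L_III = 0.49 × 0.0614412 = 0.0301062
Evidence: 0.0290198 + 0.00710922 + 0.0301062 = 0.0662352
P(Group I | x) ≈ 0.4381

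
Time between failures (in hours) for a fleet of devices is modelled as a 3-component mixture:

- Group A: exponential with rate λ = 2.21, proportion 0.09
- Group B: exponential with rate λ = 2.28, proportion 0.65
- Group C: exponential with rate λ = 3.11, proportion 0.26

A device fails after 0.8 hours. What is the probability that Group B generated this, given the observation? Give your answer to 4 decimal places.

The responsibility of component k is π_k f_k(x) divided by Σ_j π_j f_j(x).
Component likelihoods at x = 0.8 hours:
  f_A = 0.37719
  f_B = 0.367944
  f_C = 0.258366
Multiply by the mixture weights:
  π_A·f_A = 0.09 × 0.37719 = 0.0339471
  π_B·f_B = 0.65 × 0.367944 = 0.239164
  π_C·f_C = 0.26 × 0.258366 = 0.0671752
Evidence: 0.0339471 + 0.239164 + 0.0671752 = 0.340286
P(Group B | x) ≈ 0.7028

0.7028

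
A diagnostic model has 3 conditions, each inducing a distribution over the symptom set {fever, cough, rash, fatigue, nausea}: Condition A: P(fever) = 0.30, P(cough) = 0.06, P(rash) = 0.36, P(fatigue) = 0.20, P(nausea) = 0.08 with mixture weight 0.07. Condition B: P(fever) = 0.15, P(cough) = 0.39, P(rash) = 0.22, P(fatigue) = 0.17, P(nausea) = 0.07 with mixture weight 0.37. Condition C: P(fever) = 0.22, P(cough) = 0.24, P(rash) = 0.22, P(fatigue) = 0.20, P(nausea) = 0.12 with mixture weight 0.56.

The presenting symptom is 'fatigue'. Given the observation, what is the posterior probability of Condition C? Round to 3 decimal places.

0.593

Posterior ∝ prior × likelihood, so P(k | x) ∝ π_k f_k(x); normalise over all components.
Categorical probabilities:
  L_A = P(fatigue | comp) = 0.20
  L_B = P(fatigue | comp) = 0.17
  L_C = P(fatigue | comp) = 0.20
Unnormalised posteriors:
  π_A·L_A = 0.07 × 0.2 = 0.014
  π_B·L_B = 0.37 × 0.17 = 0.0629
  π_C·L_C = 0.56 × 0.2 = 0.112
Normaliser: 0.014 + 0.0629 + 0.112 = 0.1889
Responsibility of Condition C: 0.112 / 0.1889 ≈ 0.593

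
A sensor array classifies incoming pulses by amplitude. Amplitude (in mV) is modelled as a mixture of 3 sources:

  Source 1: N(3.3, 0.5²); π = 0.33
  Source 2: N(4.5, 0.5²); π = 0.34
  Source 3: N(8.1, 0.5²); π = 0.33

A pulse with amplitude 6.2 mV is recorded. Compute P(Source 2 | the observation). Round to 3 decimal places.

0.813

By Bayes' theorem, P(k | x) = π_k f_k(x) / Σ_j π_j f_j(x).
Component likelihoods at x = 6.2 mV:
  L_1 = (1/(0.5·√(2π)))·exp(−(6.2−3.3)²/(2·0.5²)) = 0.797885·exp(-16.82000) = 3.95464e-08
  L_2 = (1/(0.5·√(2π)))·exp(−(6.2−4.5)²/(2·0.5²)) = 0.797885·exp(-5.78000) = 0.00246444
  L_3 = (1/(0.5·√(2π)))·exp(−(6.2−8.1)²/(2·0.5²)) = 0.797885·exp(-7.22000) = 0.000583894
Weight by the priors:
  π_1·L_1 = 0.33 × 3.95464e-08 = 1.30503e-08
  π_2·L_2 = 0.34 × 0.00246444 = 0.000837909
  π_3·L_3 = 0.33 × 0.000583894 = 0.000192685
Denominator: 1.30503e-08 + 0.000837909 + 0.000192685 = 0.00103061
So the posterior for Source 2 is 0.000837909 / 0.00103061 ≈ 0.813.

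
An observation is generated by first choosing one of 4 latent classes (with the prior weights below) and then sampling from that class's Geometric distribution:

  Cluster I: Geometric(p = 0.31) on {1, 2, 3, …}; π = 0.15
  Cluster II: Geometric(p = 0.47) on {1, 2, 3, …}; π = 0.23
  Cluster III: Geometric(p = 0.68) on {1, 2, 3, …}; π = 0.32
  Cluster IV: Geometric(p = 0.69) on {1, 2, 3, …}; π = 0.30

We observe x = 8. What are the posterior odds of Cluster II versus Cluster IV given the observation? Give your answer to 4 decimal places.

22.2974

Only the two components matter; the odds are (w_i f_i(x)) / (w_j f_j(x)).
Component likelihoods at x = 8:
  f_I = 0.31·(1−0.31)^7 = 0.31·0.0744635 = 0.0230837
  f_II = 0.47·(1−0.47)^7 = 0.47·0.0117471 = 0.00552114
  f_III = 0.68·(1−0.68)^7 = 0.68·0.000343597 = 0.000233646
  f_IV = 0.69·(1−0.69)^7 = 0.69·0.000275126 = 0.000189837
Odds = (0.23/0.30) × (0.00552114/0.000189837) = 0.766667 × 29.0836 ≈ 22.2974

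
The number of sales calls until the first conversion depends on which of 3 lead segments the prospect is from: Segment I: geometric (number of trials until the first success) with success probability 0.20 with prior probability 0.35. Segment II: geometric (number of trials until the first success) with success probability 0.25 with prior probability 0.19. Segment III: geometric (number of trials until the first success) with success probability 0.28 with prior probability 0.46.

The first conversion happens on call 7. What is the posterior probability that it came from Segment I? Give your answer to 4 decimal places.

0.4101

P(component k | x) = π_k·f_k(x) / marginal(x), where marginal(x) = Σ_j π_j·f_j(x).
Component likelihoods at x = 7:
  p_I = 0.20·(1−0.20)^6 = 0.20·0.262144 = 0.0524288
  p_II = 0.25·(1−0.25)^6 = 0.25·0.177979 = 0.0444946
  p_III = 0.28·(1−0.28)^6 = 0.28·0.139314 = 0.0390079
Multiply by the mixture weights:
  π_I·p_I = 0.35 × 0.0524288 = 0.0183501
  π_II·p_II = 0.19 × 0.0444946 = 0.00845398
  π_III·p_III = 0.46 × 0.0390079 = 0.0179437
Normaliser: 0.0183501 + 0.00845398 + 0.0179437 = 0.0447477
P(Segment I | the observation) = 0.0183501 / 0.0447477 ≈ 0.4101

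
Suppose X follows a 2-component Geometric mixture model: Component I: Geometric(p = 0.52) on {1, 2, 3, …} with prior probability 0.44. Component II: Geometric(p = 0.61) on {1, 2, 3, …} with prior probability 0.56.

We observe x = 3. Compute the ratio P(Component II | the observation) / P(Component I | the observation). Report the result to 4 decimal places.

0.9856

The posterior odds equal the prior odds times the likelihood ratio: (π_i/π_j)·(f_i(x)/f_j(x)).
Component likelihoods at x = 3:
  f_I = 0.119808
  f_II = 0.092781
Odds = (0.56/0.44) × (0.092781/0.119808) = 1.27273 × 0.774414 ≈ 0.9856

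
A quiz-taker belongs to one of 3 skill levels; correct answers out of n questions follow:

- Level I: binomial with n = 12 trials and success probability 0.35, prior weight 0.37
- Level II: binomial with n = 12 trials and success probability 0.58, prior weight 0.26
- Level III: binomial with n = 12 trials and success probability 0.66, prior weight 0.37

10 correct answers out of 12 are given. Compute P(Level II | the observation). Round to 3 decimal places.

Posterior ∝ prior × likelihood, so P(k | x) ∝ w_k f_k(x); normalise over all components.
Binomial probabilities:
  f_I = C(12,10)·0.35^10·0.65^2 = 66·2.75855e-05·0.4225 = 0.000769221
  f_II = C(12,10)·0.58^10·0.42^2 = 66·0.00430804·0.1764 = 0.0501559
  f_III = C(12,10)·0.66^10·0.34^2 = 66·0.0156834·0.1156 = 0.119658
Prior × likelihood for each component:
  w_I·f_I = 0.37 × 0.000769221 = 0.000284612
  w_II·f_II = 0.26 × 0.0501559 = 0.0130405
  w_III·f_III = 0.37 × 0.119658 = 0.0442734
Sum: 0.000284612 + 0.0130405 + 0.0442734 = 0.0575986
P(Level II | data) = 0.0130405 / 0.0575986 ≈ 0.226

0.226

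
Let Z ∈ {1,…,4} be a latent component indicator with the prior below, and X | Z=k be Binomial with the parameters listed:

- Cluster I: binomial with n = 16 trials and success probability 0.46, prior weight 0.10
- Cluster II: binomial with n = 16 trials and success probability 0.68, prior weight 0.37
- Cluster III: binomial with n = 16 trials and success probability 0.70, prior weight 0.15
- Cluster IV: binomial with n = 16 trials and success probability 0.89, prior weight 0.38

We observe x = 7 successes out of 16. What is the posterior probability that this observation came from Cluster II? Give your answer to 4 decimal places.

Apply Bayes' rule: the posterior for each component is proportional to its prior times its likelihood at x.
Evaluate each component's likelihood at the observed value:
  p_I = 0.194659
  p_II = 0.0270606
  p_III = 0.018544
  p_IV = 1.19314e-05
Prior × likelihood for each component:
  w_I·p_I = 0.10 × 0.194659 = 0.0194659
  w_II·p_II = 0.37 × 0.0270606 = 0.0100124
  w_III·p_III = 0.15 × 0.018544 = 0.0027816
  w_IV·p_IV = 0.38 × 1.19314e-05 = 4.53392e-06
Normaliser: 0.0194659 + 0.0100124 + 0.0027816 + 4.53392e-06 = 0.0322645
P(Cluster II | the observation) ≈ 0.3103

0.3103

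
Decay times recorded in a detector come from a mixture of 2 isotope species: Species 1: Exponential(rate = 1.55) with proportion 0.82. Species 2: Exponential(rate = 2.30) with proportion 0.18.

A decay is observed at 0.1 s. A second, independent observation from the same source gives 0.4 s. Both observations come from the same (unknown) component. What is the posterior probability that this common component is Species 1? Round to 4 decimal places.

0.7506

The responsibility of component k is w_k f_k(x) divided by Σ_j w_j f_j(x).
Since both observations come from the same component, the likelihood for component k is f_k(x₁)·f_k(x₂).
  p_1 = [1.32744] × [0.833814] = 1.10684
  p_2 = [1.82743] × [0.916594] = 1.67501
Unnormalised posteriors:
  w_1·p_1 = 0.82 × 1.10684 = 0.907609
  w_2·p_2 = 0.18 × 1.67501 = 0.301502
Denominator: 0.907609 + 0.301502 = 1.20911
Responsibility of Species 1: 0.907609 / 1.20911 ≈ 0.7506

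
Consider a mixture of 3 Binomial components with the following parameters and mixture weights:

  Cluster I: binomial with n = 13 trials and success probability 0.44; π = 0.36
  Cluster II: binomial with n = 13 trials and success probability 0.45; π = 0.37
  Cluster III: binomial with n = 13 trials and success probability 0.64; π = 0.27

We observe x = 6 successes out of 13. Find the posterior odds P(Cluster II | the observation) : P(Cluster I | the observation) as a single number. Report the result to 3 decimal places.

1.037

Posterior odds = (π_i f_i(x)) / (π_j f_j(x)); the normalising sum cancels.
Binomial probabilities:
  L_I = C(13,6)·0.44^6·0.56^7 = 1716·0.00725631·0.0172709 = 0.215055
  L_II = C(13,6)·0.45^6·0.55^7 = 1716·0.00830377·0.0152244 = 0.216936
  L_III = C(13,6)·0.64^6·0.36^7 = 1716·0.0687195·0.000783642 = 0.0924091
Posterior odds = (π_II·L_II) / (π_I·L_I) = (0.37·0.216936) / (0.36·0.215055) = 0.0802662 / 0.0774198 ≈ 1.037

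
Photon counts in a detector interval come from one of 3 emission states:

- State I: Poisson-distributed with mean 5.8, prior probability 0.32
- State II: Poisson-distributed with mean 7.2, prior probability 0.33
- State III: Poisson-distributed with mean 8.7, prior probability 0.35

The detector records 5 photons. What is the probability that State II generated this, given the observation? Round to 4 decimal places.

Posterior ∝ prior × likelihood, so P(k | x) ∝ π_k f_k(x); normalise over all components.
Component likelihoods at x = 5 photons:
  p_I = e^(−5.8)·5.8^5/5! = 0.165596
  p_II = e^(−7.2)·7.2^5/5! = 0.120382
  p_III = e^(−8.7)·8.7^5/5! = 0.0691915
Prior × likelihood for each component:
  π_I·p_I = 0.32 × 0.165596 = 0.0529908
  π_II·p_II = 0.33 × 0.120382 = 0.039726
  π_III·p_III = 0.35 × 0.0691915 = 0.024217
Denominator: 0.0529908 + 0.039726 + 0.024217 = 0.116934
Responsibility of State II: 0.039726 / 0.116934 ≈ 0.3397

0.3397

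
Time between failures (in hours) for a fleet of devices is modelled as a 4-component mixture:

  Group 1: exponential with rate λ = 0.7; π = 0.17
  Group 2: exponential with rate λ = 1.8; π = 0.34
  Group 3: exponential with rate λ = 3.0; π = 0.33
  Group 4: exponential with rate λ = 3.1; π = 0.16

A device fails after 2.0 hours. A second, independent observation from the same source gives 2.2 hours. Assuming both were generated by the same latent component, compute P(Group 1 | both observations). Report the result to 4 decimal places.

The responsibility of component k is P(Z=k) f_k(x) divided by Σ_j P(Z=j) f_j(x).
Since both observations come from the same component, the likelihood for component k is f_k(x₁)·f_k(x₂).
  p_1 = [0.7·e^(−0.7·2.0) = 0.7·e^(−1.4000) = 0.172618] × [0.150067] = 0.0259042
  p_2 = [1.8·e^(−1.8·2.0) = 1.8·e^(−3.6000) = 0.0491827] × [0.0343136] = 0.00168764
  p_3 = [3.0·e^(−3.0·2.0) = 3.0·e^(−6.0000) = 0.00743626] × [0.0040811] = 3.03481e-05
  p_4 = [3.1·e^(−3.1·2.0) = 3.1·e^(−6.2000) = 0.00629123] × [0.00338433] = 2.12916e-05
Prior × likelihood for each component:
  P(Z=1)·p_1 = 0.17 × 0.0259042 = 0.00440372
  P(Z=2)·p_2 = 0.34 × 0.00168764 = 0.000573796
  P(Z=3)·p_3 = 0.33 × 3.03481e-05 = 1.00149e-05
  P(Z=4)·p_4 = 0.16 × 2.12916e-05 = 3.40666e-06
Sum: 0.00440372 + 0.000573796 + 1.00149e-05 + 3.40666e-06 = 0.00499093
P(Group 1 | data) ≈ 0.8823

0.8823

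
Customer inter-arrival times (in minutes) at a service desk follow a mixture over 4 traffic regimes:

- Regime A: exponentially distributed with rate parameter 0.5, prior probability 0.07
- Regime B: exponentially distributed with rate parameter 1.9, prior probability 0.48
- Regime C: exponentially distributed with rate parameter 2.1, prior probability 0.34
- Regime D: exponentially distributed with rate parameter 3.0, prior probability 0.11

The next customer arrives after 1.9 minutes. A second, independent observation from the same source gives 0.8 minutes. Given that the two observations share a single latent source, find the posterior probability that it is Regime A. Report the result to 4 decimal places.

0.2239

The responsibility of component k is P(Z=k) f_k(x) divided by Σ_j P(Z=j) f_j(x).
Since both observations come from the same component, the likelihood for component k is f_k(x₁)·f_k(x₂).
  L_A = [0.193371] × [0.33516] = 0.0648101
  L_B = [0.0513985] × [0.415553] = 0.0213588
  L_C = [0.0388494] × [0.391385] = 0.0152051
  L_D = [0.0100379] × [0.272154] = 0.00273185
Prior × likelihood for each component:
  P(Z=A)·L_A = 0.07 × 0.0648101 = 0.0045367
  P(Z=B)·L_B = 0.48 × 0.0213588 = 0.0102522
  P(Z=C)·L_C = 0.34 × 0.0152051 = 0.00516973
  P(Z=D)·L_D = 0.11 × 0.00273185 = 0.000300504
Denominator: 0.0045367 + 0.0102522 + 0.00516973 + 0.000300504 = 0.0202592
P(Regime A | x₁,x₂) = 0.0045367 / 0.0202592 ≈ 0.2239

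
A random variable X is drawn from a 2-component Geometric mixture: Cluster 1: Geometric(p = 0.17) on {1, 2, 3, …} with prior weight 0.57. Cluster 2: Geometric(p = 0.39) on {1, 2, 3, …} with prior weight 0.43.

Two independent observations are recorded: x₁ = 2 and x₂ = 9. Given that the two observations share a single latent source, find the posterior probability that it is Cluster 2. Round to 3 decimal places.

P(component k | x) = π_k·f_k(x) / marginal(x), where marginal(x) = Σ_j π_j·f_j(x).
Since both observations come from the same component, the likelihood for component k is f_k(x₁)·f_k(x₂).
  f_1 = [0.1411] × [0.038289] = 0.00540257
  f_2 = [0.2379] × [0.00747659] = 0.00177868
Multiply by the mixture weights:
  π_1·f_1 = 0.57 × 0.00540257 = 0.00307947
  π_2·f_2 = 0.43 × 0.00177868 = 0.000764832
Evidence: 0.00307947 + 0.000764832 = 0.0038443
Responsibility of Cluster 2: 0.000764832 / 0.0038443 ≈ 0.199

0.199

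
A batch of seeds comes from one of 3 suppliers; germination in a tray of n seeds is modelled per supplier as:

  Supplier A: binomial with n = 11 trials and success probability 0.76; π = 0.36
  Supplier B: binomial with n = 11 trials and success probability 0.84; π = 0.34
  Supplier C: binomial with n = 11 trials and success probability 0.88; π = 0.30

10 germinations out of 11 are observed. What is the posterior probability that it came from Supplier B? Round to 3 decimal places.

0.379

Posterior ∝ prior × likelihood, so P(k | x) ∝ π_k f_k(x); normalise over all components.
Binomial probabilities:
  L_A = C(11,10)·0.76^10·0.24^1 = 11·0.0642889·0.24 = 0.169723
  L_B = C(11,10)·0.84^10·0.16^1 = 11·0.174901·0.16 = 0.307826
  L_C = C(11,10)·0.88^10·0.12^1 = 11·0.278501·0.12 = 0.367621
Weight by the priors:
  π_A·L_A = 0.36 × 0.169723 = 0.0611002
  π_B·L_B = 0.34 × 0.307826 = 0.104661
  π_C·L_C = 0.30 × 0.367621 = 0.110286
Evidence: 0.0611002 + 0.104661 + 0.110286 = 0.276047
P(Supplier B | 10 germinations out of 11) = 0.104661 / 0.276047 ≈ 0.379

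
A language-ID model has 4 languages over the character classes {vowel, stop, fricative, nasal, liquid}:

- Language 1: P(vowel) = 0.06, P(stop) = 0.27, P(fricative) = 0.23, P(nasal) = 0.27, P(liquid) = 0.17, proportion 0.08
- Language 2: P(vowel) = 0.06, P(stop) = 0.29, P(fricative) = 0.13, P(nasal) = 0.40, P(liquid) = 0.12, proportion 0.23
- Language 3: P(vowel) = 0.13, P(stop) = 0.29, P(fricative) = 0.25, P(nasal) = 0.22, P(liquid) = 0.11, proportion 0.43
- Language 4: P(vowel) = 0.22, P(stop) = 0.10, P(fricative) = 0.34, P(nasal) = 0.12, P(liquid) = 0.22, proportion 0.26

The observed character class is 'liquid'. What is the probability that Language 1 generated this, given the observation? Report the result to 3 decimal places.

By Bayes' theorem, P(k | x) = P(Z=k) f_k(x) / Σ_j P(Z=j) f_j(x).
Categorical probabilities:
  f_1 = P(liquid | comp) = 0.17
  f_2 = P(liquid | comp) = 0.12
  f_3 = P(liquid | comp) = 0.11
  f_4 = P(liquid | comp) = 0.22
Unnormalised posteriors:
  P(Z=1)·f_1 = 0.08 × 0.17 = 0.0136
  P(Z=2)·f_2 = 0.23 × 0.12 = 0.0276
  P(Z=3)·f_3 = 0.43 × 0.11 = 0.0473
  P(Z=4)·f_4 = 0.26 × 0.22 = 0.0572
Evidence: 0.0136 + 0.0276 + 0.0473 + 0.0572 = 0.1457
P(Language 1 | data) ≈ 0.093

0.093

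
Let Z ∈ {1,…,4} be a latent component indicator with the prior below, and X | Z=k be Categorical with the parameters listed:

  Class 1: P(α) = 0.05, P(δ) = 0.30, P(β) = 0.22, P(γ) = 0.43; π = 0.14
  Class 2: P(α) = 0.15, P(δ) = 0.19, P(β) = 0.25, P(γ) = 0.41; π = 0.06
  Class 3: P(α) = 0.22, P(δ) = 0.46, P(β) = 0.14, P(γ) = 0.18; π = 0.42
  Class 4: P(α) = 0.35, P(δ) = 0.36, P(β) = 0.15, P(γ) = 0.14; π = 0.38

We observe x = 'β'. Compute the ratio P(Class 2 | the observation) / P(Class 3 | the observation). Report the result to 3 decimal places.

0.255

The posterior odds equal the prior odds times the likelihood ratio: (P(Z=i)/P(Z=j))·(f_i(x)/f_j(x)).
Component likelihoods at x = 'β':
  p_1 = 0.22
  p_2 = 0.25
  p_3 = 0.14
  p_4 = 0.15
0.015 / 0.0588 ≈ 0.255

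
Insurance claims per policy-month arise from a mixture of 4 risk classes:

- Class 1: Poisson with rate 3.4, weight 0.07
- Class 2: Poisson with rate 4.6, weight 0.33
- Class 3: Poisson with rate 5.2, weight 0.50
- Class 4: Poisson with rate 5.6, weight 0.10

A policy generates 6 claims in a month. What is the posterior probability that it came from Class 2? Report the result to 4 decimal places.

P(component k | x) = π_k·f_k(x) / marginal(x), where marginal(x) = Σ_j π_j·f_j(x).
Evaluate each component's likelihood at the observed value:
  f_1 = 0.0716044
  f_2 = 0.13227
  f_3 = 0.15148
  f_4 = 0.158397
Unnormalised posteriors:
  π_1·f_1 = 0.07 × 0.0716044 = 0.00501231
  π_2·f_2 = 0.33 × 0.13227 = 0.043649
  π_3·f_3 = 0.50 × 0.15148 = 0.0757402
  π_4·f_4 = 0.10 × 0.158397 = 0.0158397
Denominator: 0.00501231 + 0.043649 + 0.0757402 + 0.0158397 = 0.140241
So the posterior for Class 2 is 0.043649 / 0.140241 ≈ 0.3112.

0.3112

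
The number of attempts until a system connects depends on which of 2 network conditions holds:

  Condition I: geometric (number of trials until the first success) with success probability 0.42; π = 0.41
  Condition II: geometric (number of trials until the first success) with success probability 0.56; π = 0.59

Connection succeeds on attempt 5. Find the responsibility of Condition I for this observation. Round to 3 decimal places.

Apply Bayes' rule: the posterior for each component is proportional to its prior times its likelihood at x.
Evaluate each component's likelihood at the observed value:
  f_I = 0.0475293
  f_II = 0.0209893
Unnormalised posteriors:
  π_I·f_I = 0.41 × 0.0475293 = 0.019487
  π_II·f_II = 0.59 × 0.0209893 = 0.0123837
Marginal: 0.019487 + 0.0123837 = 0.0318707
P(Condition I | 5) ≈ 0.611

0.611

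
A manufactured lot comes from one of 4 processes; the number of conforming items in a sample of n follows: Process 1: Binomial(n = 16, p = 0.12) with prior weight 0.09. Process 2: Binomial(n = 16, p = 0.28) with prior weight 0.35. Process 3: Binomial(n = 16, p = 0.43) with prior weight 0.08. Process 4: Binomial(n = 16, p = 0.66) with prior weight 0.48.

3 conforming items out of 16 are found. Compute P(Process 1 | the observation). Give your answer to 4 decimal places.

P(component k | x) = P(Z=k)·f_k(x) / marginal(x), where marginal(x) = Σ_j P(Z=j)·f_j(x).
Binomial probabilities:
  p_1 = 0.183657
  p_2 = 0.171785
  p_3 = 0.0298515
  p_4 = 0.000130631
Prior × likelihood for each component:
  P(Z=1)·p_1 = 0.09 × 0.183657 = 0.0165291
  P(Z=2)·p_2 = 0.35 × 0.171785 = 0.0601247
  P(Z=3)·p_3 = 0.08 × 0.0298515 = 0.00238812
  P(Z=4)·p_4 = 0.48 × 0.000130631 = 6.27028e-05
Normaliser: 0.0165291 + 0.0601247 + 0.00238812 + 6.27028e-05 = 0.0791046
Responsibility of Process 1: 0.0165291 / 0.0791046 ≈ 0.2090

0.2090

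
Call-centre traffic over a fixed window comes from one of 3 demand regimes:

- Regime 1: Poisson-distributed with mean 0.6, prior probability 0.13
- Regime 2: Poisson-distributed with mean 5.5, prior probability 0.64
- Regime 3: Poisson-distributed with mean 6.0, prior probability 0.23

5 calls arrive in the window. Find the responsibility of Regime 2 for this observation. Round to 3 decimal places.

0.748

P(component k | x) = P(Z=k)·f_k(x) / marginal(x), where marginal(x) = Σ_j P(Z=j)·f_j(x).
Evaluate each component's likelihood at the observed value:
  L_1 = e^(−0.6)·0.6^5/5! = 0.00035563
  L_2 = e^(−5.5)·5.5^5/5! = 0.171401
  L_3 = e^(−6.0)·6.0^5/5! = 0.160623
Weight by the priors:
  P(Z=1)·L_1 = 0.13 × 0.00035563 = 4.62319e-05
  P(Z=2)·L_2 = 0.64 × 0.171401 = 0.109696
  P(Z=3)·L_3 = 0.23 × 0.160623 = 0.0369433
Marginal: 4.62319e-05 + 0.109696 + 0.0369433 = 0.146686
So the posterior for Regime 2 is 0.109696 / 0.146686 ≈ 0.748.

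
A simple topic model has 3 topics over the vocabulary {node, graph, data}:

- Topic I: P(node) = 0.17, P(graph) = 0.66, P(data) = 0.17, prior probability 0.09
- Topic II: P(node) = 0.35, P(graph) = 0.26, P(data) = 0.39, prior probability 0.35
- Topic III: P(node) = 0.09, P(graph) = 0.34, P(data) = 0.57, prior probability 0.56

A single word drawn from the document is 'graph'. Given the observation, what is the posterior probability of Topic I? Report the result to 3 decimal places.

0.174

The responsibility of component k is P(Z=k) f_k(x) divided by Σ_j P(Z=j) f_j(x).
Evaluate each component's likelihood at the observed value:
  p_I = 0.66
  p_II = 0.26
  p_III = 0.34
Weight by the priors:
  P(Z=I)·p_I = 0.09 × 0.66 = 0.0594
  P(Z=II)·p_II = 0.35 × 0.26 = 0.091
  P(Z=III)·p_III = 0.56 × 0.34 = 0.1904
Sum: 0.0594 + 0.091 + 0.1904 = 0.3408
P(Topic I | data) = 0.0594 / 0.3408 ≈ 0.174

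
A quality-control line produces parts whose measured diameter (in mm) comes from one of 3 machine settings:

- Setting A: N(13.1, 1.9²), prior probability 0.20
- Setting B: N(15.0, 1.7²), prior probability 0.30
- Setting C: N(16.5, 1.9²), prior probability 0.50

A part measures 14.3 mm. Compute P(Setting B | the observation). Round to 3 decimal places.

Apply Bayes' rule: the posterior for each component is proportional to its prior times its likelihood at x.
Normal densities:
  p_A = (1/(1.9·√(2π)))·exp(−(14.3−13.1)²/(2·1.9²)) = 0.209970·exp(-0.19945) = 0.172004
  p_B = (1/(1.7·√(2π)))·exp(−(14.3−15.0)²/(2·1.7²)) = 0.234672·exp(-0.08478) = 0.215598
  p_C = (1/(1.9·√(2π)))·exp(−(14.3−16.5)²/(2·1.9²)) = 0.209970·exp(-0.67036) = 0.107405
Unnormalised posteriors:
  π_A·p_A = 0.20 × 0.172004 = 0.0344008
  π_B·p_B = 0.30 × 0.215598 = 0.0646793
  π_C·p_C = 0.50 × 0.107405 = 0.0537023
Normaliser: 0.0344008 + 0.0646793 + 0.0537023 = 0.152782
So the posterior for Setting B is 0.0646793 / 0.152782 ≈ 0.423.

0.423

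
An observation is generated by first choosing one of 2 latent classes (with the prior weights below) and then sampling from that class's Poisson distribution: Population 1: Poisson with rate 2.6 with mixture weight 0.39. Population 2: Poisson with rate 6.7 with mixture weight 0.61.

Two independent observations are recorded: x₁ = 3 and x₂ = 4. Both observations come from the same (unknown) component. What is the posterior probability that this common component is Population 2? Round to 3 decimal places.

Apply Bayes' rule: the posterior for each component is proportional to its prior times its likelihood at x.
Since both observations come from the same component, the likelihood for component k is f_k(x₁)·f_k(x₂).
  f_1 = [e^(−2.6)·2.6^3/3! = 0.217572] × [0.141422] = 0.0307694
  f_2 = [e^(−6.7)·6.7^3/3! = 0.0617021] × [0.103351] = 0.00637698
Weight by the priors:
  π_1·f_1 = 0.39 × 0.0307694 = 0.0120001
  π_2·f_2 = 0.61 × 0.00637698 = 0.00388996
Sum: 0.0120001 + 0.00388996 = 0.01589
So the posterior for Population 2 is 0.00388996 / 0.01589 ≈ 0.245.

0.245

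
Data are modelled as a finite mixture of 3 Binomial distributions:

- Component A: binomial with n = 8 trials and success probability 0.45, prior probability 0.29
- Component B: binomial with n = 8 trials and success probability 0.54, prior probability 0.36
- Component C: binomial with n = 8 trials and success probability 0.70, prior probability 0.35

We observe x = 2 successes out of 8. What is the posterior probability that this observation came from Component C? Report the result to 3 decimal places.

0.046

Apply Bayes' rule: the posterior for each component is proportional to its prior times its likelihood at x.
Binomial probabilities:
  p_A = 0.156949
  p_B = 0.0773557
  p_C = 0.0100019
Unnormalised posteriors:
  π_A·p_A = 0.29 × 0.156949 = 0.0455153
  π_B·p_B = 0.36 × 0.0773557 = 0.0278481
  π_C·p_C = 0.35 × 0.0100019 = 0.00350066
Normaliser: 0.0455153 + 0.0278481 + 0.00350066 = 0.076864
Responsibility of Component C: 0.00350066 / 0.076864 ≈ 0.046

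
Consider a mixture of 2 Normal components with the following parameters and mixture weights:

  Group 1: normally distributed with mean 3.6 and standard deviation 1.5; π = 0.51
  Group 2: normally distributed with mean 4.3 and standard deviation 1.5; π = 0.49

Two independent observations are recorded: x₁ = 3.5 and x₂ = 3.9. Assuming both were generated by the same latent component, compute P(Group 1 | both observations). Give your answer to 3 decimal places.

0.549

By Bayes' theorem, P(k | x) = w_k f_k(x) / Σ_j w_j f_j(x).
Since both observations come from the same component, the likelihood for component k is f_k(x₁)·f_k(x₂).
  f_1 = [(1/(1.5·√(2π)))·exp(−(3.5−3.6)²/(2·1.5²)) = 0.265962·exp(-0.00222) = 0.265371] × [0.260695] = 0.069181
  f_2 = [(1/(1.5·√(2π)))·exp(−(3.5−4.3)²/(2·1.5²)) = 0.265962·exp(-0.14222) = 0.230703] × [0.256671] = 0.0592147
Multiply by the mixture weights:
  w_1·f_1 = 0.51 × 0.069181 = 0.0352823
  w_2·f_2 = 0.49 × 0.0592147 = 0.0290152
Denominator: 0.0352823 + 0.0290152 = 0.0642975
P(Group 1 | data) ≈ 0.549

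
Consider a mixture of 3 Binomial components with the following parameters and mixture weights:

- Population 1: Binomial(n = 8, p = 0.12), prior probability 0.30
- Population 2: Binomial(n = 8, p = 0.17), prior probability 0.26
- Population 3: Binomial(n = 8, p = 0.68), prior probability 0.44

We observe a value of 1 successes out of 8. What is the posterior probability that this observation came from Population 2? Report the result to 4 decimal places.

By Bayes' theorem, P(k | x) = π_k f_k(x) / Σ_j π_j f_j(x).
Binomial probabilities:
  f_1 = C(8,1)·0.12^1·0.88^7 = 8·0.12·0.408676 = 0.392329
  f_2 = C(8,1)·0.17^1·0.83^7 = 8·0.17·0.271361 = 0.36905
  f_3 = C(8,1)·0.68^1·0.32^7 = 8·0.68·0.000343597 = 0.00186917
Prior × likelihood for each component:
  π_1·f_1 = 0.30 × 0.392329 = 0.117699
  π_2·f_2 = 0.26 × 0.36905 = 0.0959531
  π_3·f_3 = 0.44 × 0.00186917 = 0.000822435
Normaliser: 0.117699 + 0.0959531 + 0.000822435 = 0.214474
Responsibility of Population 2: 0.0959531 / 0.214474 ≈ 0.4474

0.4474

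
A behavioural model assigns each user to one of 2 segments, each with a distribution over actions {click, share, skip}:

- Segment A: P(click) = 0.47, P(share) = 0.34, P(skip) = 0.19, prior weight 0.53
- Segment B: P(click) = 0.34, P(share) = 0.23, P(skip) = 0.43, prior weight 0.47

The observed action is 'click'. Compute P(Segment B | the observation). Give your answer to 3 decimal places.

By Bayes' theorem, P(k | x) = π_k f_k(x) / Σ_j π_j f_j(x).
Component likelihoods at x = 'click':
  L_A = 0.47
  L_B = 0.34
Prior × likelihood for each component:
  π_A·L_A = 0.53 × 0.47 = 0.2491
  π_B·L_B = 0.47 × 0.34 = 0.1598
Sum: 0.2491 + 0.1598 = 0.4089
So the posterior for Segment B is 0.1598 / 0.4089 ≈ 0.391.

0.391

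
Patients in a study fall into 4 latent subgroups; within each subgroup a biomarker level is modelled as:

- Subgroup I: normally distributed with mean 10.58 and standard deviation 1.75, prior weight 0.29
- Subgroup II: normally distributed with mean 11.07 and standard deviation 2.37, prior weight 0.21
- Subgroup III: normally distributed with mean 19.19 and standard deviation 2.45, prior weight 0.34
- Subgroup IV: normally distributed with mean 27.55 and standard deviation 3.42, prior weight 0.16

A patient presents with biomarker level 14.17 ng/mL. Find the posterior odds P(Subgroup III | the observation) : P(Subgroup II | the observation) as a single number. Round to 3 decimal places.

Since P(k|x) ∝ π_k f_k(x), the posterior odds are π_i f_i(x) / (π_j f_j(x)).
Component likelihoods at x = 14.17 ng/mL:
  f_I = 0.0277996
  f_II = 0.0715555
  f_III = 0.0199568
  f_IV = 5.53658e-05
0.00678531 / 0.0150266 ≈ 0.452

0.452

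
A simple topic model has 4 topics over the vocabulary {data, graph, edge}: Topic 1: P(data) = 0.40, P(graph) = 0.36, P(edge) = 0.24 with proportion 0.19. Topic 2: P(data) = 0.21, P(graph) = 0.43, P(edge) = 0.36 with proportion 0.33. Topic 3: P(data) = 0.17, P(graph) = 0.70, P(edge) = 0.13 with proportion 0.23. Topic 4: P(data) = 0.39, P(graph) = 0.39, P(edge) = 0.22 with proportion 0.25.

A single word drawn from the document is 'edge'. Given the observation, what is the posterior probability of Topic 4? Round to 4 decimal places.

P(component k | x) = w_k·f_k(x) / marginal(x), where marginal(x) = Σ_j w_j·f_j(x).
Component likelihoods at x = 'edge':
  L_1 = P(edge | comp) = 0.24
  L_2 = P(edge | comp) = 0.36
  L_3 = P(edge | comp) = 0.13
  L_4 = P(edge | comp) = 0.22
Unnormalised posteriors:
  w_1·L_1 = 0.19 × 0.24 = 0.0456
  w_2·L_2 = 0.33 × 0.36 = 0.1188
  w_3·L_3 = 0.23 × 0.13 = 0.0299
  w_4·L_4 = 0.25 × 0.22 = 0.055
Normaliser: 0.0456 + 0.1188 + 0.0299 + 0.055 = 0.2493
P(Topic 4 | the observation) = 0.055 / 0.2493 ≈ 0.2206

0.2206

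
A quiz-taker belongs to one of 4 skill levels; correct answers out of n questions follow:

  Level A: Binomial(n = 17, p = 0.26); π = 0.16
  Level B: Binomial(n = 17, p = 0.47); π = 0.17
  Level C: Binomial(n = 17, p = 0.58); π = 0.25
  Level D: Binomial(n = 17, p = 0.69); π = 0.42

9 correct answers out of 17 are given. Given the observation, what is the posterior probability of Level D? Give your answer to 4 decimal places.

The responsibility of component k is P(Z=k) f_k(x) divided by Σ_j P(Z=j) f_j(x).
Evaluate each component's likelihood at the observed value:
  p_A = C(17,9)·0.26^9·0.74^8 = 24310·5.4295e-06·0.0899195 = 0.0118686
  p_B = C(17,9)·0.47^9·0.53^8 = 24310·0.00111913·0.00622597 = 0.169384
  p_C = C(17,9)·0.58^9·0.42^8 = 24310·0.00742766·0.000968265 = 0.174836
  p_D = C(17,9)·0.69^9·0.31^8 = 24310·0.0354521·8.52891e-05 = 0.0735056
Multiply by the mixture weights:
  P(Z=A)·p_A = 0.16 × 0.0118686 = 0.00189897
  P(Z=B)·p_B = 0.17 × 0.169384 = 0.0287953
  P(Z=C)·p_C = 0.25 × 0.174836 = 0.043709
  P(Z=D)·p_D = 0.42 × 0.0735056 = 0.0308723
Evidence: 0.00189897 + 0.0287953 + 0.043709 + 0.0308723 = 0.105276
P(Level D | 9 correct answers out of 17) ≈ 0.2933

0.2933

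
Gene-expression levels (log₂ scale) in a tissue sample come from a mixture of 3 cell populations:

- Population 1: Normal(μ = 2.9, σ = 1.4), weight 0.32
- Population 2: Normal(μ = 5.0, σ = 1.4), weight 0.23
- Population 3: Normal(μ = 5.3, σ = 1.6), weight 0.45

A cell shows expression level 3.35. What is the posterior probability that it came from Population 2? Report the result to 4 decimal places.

0.1895

The responsibility of component k is w_k f_k(x) divided by Σ_j w_j f_j(x).
Normal densities:
  p_1 = 0.270612
  p_2 = 0.142285
  p_3 = 0.118645
Prior × likelihood for each component:
  w_1·p_1 = 0.32 × 0.270612 = 0.0865959
  w_2·p_2 = 0.23 × 0.142285 = 0.0327255
  w_3·p_3 = 0.45 × 0.118645 = 0.0533903
Marginal: 0.0865959 + 0.0327255 + 0.0533903 = 0.172712
P(Population 2 | data) ≈ 0.1895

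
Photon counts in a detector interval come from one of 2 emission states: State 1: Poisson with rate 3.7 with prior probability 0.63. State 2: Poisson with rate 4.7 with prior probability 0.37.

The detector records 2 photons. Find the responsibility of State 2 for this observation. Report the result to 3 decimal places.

Posterior ∝ prior × likelihood, so P(k | x) ∝ π_k f_k(x); normalise over all components.
Component likelihoods at x = 2 photons:
  L_1 = e^(−3.7)·3.7^2/2! = 0.169233
  L_2 = e^(−4.7)·4.7^2/2! = 0.100457
Unnormalised posteriors:
  π_1·L_1 = 0.63 × 0.169233 = 0.106616
  π_2·L_2 = 0.37 × 0.100457 = 0.0371692
Marginal: 0.106616 + 0.0371692 = 0.143786
P(State 2 | data) = 0.0371692 / 0.143786 ≈ 0.259

0.259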